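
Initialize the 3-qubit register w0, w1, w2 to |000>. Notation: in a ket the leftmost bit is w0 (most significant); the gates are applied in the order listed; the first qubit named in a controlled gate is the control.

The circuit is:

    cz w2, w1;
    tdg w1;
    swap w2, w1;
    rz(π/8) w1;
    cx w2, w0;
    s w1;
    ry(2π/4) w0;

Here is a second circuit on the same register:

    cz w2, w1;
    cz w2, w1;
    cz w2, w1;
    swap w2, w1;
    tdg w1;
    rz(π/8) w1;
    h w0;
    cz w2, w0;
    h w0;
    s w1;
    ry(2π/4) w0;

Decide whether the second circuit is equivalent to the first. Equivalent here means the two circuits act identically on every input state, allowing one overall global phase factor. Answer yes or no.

No: there is an input state on which the two circuits produce genuinely different outputs (not merely differing by a phase).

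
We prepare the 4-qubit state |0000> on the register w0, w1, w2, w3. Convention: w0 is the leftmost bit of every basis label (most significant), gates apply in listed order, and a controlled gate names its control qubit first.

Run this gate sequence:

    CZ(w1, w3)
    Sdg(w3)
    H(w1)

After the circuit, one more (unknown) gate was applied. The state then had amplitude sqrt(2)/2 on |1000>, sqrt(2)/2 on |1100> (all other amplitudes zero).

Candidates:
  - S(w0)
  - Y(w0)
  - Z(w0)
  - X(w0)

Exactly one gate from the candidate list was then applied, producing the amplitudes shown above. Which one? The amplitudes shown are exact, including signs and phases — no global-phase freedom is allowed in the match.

The unique candidate consistent with the amplitudes is X(w0).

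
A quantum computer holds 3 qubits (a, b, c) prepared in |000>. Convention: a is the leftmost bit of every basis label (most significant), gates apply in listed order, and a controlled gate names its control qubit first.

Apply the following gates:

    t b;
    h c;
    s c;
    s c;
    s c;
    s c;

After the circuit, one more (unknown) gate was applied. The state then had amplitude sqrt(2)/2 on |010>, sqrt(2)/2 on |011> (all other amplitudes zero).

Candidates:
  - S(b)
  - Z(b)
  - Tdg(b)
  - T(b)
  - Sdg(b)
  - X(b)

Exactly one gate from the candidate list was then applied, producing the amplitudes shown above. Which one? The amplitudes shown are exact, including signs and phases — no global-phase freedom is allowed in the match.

The applied gate was X(b). Key observation: gates 3-6 undo each other exactly, leaving only the rest of the circuit to track.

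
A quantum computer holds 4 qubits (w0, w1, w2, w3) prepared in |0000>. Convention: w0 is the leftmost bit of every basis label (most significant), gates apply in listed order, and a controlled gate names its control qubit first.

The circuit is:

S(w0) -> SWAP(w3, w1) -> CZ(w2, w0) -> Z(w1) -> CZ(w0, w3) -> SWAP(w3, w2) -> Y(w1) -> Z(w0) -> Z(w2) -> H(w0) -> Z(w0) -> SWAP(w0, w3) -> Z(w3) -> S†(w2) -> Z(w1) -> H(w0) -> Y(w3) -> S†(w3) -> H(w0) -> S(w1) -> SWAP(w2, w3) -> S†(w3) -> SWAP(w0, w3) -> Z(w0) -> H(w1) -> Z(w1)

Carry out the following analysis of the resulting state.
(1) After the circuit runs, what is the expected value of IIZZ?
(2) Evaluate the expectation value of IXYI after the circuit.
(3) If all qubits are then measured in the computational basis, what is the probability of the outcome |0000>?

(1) In the final state, IIZZ has expectation 0.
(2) In the final state, IXYI has expectation 1.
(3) Outcome |0000> occurs with probability 1/4.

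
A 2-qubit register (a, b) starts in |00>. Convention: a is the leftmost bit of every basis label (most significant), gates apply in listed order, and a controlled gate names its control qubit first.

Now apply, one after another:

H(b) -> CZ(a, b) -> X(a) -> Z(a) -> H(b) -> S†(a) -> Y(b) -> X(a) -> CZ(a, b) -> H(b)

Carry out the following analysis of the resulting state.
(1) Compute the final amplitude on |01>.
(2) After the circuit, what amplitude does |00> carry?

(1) |01> carries amplitude sqrt(2)/2 in the final state.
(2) The amplitude on |00> is -sqrt(2)/2.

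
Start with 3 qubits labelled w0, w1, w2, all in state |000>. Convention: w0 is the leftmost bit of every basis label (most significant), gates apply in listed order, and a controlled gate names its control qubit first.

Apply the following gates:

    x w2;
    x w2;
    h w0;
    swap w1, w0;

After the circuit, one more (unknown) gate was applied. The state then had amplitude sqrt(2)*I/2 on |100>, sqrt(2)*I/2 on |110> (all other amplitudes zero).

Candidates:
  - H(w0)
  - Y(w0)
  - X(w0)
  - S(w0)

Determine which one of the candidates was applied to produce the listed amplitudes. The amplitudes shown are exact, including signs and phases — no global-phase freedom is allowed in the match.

It was Y(w0) that produced the state shown. Key observation: gates 1-2 undo each other exactly, leaving only the rest of the circuit to track.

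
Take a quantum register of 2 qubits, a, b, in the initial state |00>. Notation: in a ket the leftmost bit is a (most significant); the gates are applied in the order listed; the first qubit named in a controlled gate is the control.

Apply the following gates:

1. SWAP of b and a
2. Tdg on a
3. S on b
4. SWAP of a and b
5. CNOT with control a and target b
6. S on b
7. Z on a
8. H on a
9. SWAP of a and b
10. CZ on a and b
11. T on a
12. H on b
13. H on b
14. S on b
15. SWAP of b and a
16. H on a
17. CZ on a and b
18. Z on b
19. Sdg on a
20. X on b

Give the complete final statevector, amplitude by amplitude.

After the circuit, the state carries amplitude 0 on |00>, 1/2 + I/2 on |01>, 0 on |10>, -1/2 - I/2 on |11>.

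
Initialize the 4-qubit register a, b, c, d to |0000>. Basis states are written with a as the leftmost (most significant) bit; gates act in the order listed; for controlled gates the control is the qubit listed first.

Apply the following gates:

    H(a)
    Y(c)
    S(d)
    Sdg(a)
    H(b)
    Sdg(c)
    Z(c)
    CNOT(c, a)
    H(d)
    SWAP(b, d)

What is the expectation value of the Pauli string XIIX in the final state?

The expectation value of XIIX is 0.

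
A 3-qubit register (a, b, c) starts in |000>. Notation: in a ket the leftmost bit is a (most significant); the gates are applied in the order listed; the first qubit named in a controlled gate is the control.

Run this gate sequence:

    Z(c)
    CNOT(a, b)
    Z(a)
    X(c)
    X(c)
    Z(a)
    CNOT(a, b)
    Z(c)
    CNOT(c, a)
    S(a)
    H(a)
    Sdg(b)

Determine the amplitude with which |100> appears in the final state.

The amplitude on |100> is sqrt(2)/2.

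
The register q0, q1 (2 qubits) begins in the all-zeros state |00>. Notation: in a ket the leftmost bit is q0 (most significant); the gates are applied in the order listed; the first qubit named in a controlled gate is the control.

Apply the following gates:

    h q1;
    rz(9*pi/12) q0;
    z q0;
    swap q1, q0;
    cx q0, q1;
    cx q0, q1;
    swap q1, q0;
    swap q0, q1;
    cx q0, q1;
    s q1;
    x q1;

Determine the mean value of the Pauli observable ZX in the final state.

The expectation value of ZX is 0. Key observation: the block from step 4 through step 7 cancels to the identity and can be dropped.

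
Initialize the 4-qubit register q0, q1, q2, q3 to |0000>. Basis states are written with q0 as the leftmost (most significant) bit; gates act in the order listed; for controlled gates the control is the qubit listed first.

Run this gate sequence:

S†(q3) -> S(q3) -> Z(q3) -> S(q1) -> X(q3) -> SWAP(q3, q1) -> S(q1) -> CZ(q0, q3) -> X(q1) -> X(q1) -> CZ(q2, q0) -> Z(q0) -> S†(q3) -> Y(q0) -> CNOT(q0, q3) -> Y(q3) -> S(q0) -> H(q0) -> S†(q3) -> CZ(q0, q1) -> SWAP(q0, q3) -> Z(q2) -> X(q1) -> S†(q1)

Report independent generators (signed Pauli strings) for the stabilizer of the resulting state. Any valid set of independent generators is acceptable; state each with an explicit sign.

The final state is stabilized by the group generated by +IIIX, +ZIII, +IZII, +IIZI; other independent generating sets are equally valid.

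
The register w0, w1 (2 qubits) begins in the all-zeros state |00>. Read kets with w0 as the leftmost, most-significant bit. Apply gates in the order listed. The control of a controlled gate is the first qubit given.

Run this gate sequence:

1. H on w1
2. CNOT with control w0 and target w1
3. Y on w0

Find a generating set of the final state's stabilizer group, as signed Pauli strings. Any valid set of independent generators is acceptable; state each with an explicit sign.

One valid set of independent stabilizer generators is +IX, -ZI (any independent generating set of the same group is equally correct).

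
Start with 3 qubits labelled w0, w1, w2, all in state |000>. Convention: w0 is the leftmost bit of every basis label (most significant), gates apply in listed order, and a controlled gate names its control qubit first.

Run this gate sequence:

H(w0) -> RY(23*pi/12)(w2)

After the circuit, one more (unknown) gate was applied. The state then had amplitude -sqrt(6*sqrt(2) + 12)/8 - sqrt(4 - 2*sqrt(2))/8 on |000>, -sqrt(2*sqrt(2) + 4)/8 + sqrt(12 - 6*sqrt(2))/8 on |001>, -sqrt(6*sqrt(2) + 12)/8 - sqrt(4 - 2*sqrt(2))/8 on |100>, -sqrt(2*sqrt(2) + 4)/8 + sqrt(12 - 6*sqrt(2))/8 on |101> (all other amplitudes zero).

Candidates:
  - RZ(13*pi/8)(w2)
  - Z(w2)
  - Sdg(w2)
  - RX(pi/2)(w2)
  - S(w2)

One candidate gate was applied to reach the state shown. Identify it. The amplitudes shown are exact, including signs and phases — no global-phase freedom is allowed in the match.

The unique candidate consistent with the amplitudes is Z(w2).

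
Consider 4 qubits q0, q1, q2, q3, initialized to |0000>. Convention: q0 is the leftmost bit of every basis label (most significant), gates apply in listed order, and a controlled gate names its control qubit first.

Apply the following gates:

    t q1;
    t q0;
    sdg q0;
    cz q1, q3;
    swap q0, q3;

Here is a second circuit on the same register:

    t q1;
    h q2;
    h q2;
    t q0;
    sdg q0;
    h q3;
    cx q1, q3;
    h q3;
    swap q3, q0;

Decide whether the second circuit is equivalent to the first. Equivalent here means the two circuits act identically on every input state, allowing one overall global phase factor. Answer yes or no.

Yes: on every input state the two circuits agree up to one overall phase factor.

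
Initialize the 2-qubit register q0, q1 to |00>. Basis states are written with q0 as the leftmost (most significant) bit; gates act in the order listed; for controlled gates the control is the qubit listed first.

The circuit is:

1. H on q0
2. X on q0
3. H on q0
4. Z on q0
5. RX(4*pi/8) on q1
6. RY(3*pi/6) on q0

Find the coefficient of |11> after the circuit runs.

The final state's coefficient on |11> equals -I/2. Key observation: gates 1-4 undo each other exactly, leaving only the rest of the circuit to track.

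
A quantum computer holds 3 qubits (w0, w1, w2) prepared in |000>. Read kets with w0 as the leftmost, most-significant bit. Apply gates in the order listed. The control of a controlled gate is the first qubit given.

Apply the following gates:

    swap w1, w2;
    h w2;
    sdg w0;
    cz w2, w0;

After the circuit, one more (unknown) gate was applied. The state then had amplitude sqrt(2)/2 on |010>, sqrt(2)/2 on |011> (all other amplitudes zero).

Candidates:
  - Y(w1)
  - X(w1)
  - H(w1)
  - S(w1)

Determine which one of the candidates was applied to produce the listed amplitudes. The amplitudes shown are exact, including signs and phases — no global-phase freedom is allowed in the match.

The unique candidate consistent with the amplitudes is X(w1).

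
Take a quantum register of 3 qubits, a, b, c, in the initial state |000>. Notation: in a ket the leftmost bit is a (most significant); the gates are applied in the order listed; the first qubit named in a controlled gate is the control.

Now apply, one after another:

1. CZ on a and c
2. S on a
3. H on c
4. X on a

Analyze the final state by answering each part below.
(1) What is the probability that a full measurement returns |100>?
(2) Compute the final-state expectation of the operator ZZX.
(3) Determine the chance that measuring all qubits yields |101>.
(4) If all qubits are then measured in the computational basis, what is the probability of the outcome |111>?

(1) A full measurement returns |100> with probability 1/2.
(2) The observable ZZX averages to -1.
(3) A full measurement returns |101> with probability 1/2.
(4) Outcome |111> occurs with probability 0.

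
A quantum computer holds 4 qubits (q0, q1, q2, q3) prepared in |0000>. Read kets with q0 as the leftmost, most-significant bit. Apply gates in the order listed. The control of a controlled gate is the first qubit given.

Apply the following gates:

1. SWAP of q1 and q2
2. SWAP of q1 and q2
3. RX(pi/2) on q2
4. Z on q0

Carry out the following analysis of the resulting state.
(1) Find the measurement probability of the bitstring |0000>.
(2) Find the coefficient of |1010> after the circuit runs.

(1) The probability of measuring |0000> is 1/2.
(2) The amplitude on |1010> is 0.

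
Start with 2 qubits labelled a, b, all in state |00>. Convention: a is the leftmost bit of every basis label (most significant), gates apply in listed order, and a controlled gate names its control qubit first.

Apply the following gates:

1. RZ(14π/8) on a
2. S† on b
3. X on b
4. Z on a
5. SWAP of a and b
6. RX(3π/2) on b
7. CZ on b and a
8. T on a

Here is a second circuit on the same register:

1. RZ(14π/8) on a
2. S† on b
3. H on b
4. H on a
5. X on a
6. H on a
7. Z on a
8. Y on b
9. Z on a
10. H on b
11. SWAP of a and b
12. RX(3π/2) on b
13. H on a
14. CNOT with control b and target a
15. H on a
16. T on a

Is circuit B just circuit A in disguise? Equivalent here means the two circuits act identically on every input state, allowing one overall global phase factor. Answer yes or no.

No, they are not equivalent — no single phase factor reconciles the two unitaries.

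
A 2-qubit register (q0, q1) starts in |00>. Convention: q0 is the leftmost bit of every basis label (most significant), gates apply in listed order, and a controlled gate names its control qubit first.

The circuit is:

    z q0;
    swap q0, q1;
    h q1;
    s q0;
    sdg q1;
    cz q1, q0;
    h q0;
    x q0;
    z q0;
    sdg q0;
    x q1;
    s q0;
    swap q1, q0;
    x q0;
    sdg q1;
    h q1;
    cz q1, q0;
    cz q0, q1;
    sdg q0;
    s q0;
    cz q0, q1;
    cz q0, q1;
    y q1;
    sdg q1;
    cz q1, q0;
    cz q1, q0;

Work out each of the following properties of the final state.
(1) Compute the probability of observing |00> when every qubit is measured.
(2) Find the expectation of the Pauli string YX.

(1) Outcome |00> occurs with probability 1/4. Key observation: the block from step 18 through step 21 cancels to the identity and can be dropped.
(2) In the final state, YX has expectation 1.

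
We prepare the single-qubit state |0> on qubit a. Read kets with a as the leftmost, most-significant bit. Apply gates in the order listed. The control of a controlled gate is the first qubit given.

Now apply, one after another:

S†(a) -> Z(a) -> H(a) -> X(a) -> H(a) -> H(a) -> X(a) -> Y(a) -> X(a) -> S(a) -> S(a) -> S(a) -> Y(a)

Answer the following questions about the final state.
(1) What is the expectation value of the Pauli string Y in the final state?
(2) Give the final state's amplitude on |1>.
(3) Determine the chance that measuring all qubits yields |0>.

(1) The expectation value of Y is 1.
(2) The amplitude on |1> is -sqrt(2)/2.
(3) Outcome |0> occurs with probability 1/2.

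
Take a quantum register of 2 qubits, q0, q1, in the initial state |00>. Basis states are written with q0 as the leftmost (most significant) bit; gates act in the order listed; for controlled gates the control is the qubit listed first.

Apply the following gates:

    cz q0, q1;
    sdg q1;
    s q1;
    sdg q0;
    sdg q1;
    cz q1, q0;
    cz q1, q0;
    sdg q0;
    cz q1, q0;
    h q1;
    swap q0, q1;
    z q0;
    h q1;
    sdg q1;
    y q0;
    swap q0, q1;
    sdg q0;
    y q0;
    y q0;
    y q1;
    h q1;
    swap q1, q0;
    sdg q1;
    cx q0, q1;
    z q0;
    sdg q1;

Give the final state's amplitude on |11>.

The amplitude on |11> is sqrt(2)*I/2.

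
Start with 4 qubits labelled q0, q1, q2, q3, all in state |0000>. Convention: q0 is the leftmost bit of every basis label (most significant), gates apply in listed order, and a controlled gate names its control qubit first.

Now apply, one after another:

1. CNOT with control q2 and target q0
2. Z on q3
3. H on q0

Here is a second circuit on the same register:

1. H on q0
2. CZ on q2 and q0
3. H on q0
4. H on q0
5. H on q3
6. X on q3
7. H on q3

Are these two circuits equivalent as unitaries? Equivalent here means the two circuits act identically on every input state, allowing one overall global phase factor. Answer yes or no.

Yes: on every input state the two circuits agree up to one overall phase factor.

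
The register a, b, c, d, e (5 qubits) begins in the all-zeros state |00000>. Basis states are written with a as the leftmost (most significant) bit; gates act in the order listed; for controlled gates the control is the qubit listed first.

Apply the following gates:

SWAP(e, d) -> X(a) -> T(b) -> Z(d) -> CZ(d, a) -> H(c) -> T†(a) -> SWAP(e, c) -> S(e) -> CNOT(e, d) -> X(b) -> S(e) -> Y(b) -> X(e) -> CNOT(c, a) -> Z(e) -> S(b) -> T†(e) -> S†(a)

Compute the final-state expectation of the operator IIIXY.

In the final state, IIIXY has expectation -sqrt(2)/2.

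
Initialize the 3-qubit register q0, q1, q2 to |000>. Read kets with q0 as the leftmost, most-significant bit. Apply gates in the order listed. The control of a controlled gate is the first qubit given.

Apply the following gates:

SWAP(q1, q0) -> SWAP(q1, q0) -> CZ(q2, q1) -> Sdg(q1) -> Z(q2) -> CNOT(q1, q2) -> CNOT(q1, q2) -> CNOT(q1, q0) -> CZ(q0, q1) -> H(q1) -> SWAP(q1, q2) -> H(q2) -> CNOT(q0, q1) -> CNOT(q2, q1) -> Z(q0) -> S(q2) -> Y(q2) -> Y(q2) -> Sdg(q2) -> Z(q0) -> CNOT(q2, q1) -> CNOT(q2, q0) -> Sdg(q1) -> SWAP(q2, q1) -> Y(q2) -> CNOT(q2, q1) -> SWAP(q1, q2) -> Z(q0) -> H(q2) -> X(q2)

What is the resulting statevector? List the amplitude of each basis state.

The resulting statevector has amplitude -sqrt(2)*I/2 on |010>, sqrt(2)*I/2 on |011>, and 0 on every other basis state. Key observation: gates 14-21 undo each other exactly, leaving only the rest of the circuit to track.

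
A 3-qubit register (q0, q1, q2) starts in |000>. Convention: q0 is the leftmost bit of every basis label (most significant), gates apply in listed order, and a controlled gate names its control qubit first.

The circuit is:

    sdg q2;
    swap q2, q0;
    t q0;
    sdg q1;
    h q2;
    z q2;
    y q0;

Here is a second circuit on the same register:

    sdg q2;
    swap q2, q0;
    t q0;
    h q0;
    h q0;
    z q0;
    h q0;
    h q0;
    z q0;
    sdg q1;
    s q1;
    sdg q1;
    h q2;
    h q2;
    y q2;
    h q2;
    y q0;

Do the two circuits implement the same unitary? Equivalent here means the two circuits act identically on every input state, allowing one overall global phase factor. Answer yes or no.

No: there is an input state on which the two circuits produce genuinely different outputs (not merely differing by a phase).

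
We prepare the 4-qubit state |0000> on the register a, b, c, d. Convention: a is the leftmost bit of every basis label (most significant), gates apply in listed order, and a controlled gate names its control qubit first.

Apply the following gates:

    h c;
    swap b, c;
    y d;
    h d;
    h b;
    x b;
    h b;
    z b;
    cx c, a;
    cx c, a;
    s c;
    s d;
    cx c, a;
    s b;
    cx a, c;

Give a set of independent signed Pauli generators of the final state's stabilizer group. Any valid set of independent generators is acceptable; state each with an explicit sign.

The final state is stabilized by the group generated by +IYII, -IIIY, +ZIII, +IIZI; other independent generating sets are equally valid. Key observation: gates 5-8 undo each other exactly, leaving only the rest of the circuit to track.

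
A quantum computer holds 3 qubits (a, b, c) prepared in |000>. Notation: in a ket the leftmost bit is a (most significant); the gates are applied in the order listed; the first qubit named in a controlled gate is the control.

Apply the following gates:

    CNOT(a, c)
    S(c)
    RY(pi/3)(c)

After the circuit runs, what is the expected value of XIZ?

The expectation value of XIZ is 0.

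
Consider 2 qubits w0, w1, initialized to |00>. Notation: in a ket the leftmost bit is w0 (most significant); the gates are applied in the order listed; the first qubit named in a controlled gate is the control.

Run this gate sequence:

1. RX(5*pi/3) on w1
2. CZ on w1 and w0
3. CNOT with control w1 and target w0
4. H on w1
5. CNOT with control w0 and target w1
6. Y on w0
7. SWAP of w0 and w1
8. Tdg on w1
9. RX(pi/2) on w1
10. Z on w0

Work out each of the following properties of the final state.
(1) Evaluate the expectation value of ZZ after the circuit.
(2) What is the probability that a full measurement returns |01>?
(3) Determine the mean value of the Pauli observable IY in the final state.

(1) In the final state, ZZ has expectation -sqrt(6)/4.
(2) A full measurement returns |01> with probability sqrt(6)/16 + 1/4.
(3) The observable IY averages to 1/2.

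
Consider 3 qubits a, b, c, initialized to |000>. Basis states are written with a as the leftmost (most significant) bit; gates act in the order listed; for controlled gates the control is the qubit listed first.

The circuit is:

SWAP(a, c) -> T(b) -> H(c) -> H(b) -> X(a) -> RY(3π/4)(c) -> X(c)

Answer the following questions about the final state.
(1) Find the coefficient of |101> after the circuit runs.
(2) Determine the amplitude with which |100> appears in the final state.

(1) |101> carries amplitude -sqrt(sqrt(2) + 2)/4 + sqrt(2 - sqrt(2))/4 in the final state.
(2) The amplitude on |100> is sqrt(2 - sqrt(2))/4 + sqrt(sqrt(2) + 2)/4.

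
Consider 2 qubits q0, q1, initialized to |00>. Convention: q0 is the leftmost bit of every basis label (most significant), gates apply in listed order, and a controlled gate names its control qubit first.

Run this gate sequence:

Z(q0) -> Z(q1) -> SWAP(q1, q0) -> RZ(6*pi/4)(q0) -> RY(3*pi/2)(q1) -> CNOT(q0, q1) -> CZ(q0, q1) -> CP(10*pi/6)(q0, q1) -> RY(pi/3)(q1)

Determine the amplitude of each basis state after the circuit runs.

The resulting statevector has amplitude (sqrt(2) + sqrt(6))*exp(I*pi/4)/4 on |00>, (-sqrt(6) + sqrt(2))*exp(I*pi/4)/4 on |01>, 0 on |10>, 0 on |11>.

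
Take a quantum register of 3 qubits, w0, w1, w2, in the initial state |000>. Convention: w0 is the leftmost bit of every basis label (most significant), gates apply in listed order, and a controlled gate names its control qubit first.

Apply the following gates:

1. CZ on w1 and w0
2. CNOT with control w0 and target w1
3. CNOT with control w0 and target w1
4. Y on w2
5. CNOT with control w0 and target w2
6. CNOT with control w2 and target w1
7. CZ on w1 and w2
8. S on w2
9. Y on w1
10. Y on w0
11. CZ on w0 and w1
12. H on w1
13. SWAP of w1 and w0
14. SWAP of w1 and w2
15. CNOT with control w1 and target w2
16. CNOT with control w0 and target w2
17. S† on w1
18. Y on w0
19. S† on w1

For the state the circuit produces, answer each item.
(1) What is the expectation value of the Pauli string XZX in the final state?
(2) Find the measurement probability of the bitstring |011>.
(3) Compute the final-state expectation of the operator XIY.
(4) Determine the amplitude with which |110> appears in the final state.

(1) In the final state, XZX has expectation 1.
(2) A full measurement returns |011> with probability 1/2.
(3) In the final state, XIY has expectation 0.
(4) The amplitude on |110> is -sqrt(2)*I/2.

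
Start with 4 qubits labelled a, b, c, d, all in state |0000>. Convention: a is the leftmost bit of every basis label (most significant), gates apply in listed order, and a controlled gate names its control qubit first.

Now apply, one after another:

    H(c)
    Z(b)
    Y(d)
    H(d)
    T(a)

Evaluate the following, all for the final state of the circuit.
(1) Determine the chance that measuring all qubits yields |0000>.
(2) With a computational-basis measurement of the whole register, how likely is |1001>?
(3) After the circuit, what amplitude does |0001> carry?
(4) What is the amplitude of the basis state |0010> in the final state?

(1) A full measurement returns |0000> with probability 1/4.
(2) The probability of measuring |1001> is 0.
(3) The final state's coefficient on |0001> equals -I/2.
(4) The amplitude on |0010> is I/2.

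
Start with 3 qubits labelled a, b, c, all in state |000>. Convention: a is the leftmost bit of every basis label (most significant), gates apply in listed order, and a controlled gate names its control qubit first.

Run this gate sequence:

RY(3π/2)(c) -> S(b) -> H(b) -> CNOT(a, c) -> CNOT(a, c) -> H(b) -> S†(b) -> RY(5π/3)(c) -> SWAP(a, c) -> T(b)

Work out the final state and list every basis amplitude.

After the circuit, the state carries amplitude -sqrt(2)/4 + sqrt(6)/4 on |000>, -sqrt(6)/4 - sqrt(2)/4 on |100>, and 0 on every other basis state. Key observation: gates 2-7 undo each other exactly, leaving only the rest of the circuit to track.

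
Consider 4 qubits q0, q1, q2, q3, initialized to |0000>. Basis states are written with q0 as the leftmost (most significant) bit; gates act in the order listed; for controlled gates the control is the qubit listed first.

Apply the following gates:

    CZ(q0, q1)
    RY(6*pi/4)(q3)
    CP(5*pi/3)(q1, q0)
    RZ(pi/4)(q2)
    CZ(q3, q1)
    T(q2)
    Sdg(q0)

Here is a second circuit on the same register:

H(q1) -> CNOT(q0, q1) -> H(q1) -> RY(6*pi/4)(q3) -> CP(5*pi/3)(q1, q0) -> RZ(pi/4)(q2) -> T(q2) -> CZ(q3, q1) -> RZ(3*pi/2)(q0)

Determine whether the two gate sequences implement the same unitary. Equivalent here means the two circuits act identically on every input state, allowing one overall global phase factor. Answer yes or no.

Yes: on every input state the two circuits agree up to one overall phase factor.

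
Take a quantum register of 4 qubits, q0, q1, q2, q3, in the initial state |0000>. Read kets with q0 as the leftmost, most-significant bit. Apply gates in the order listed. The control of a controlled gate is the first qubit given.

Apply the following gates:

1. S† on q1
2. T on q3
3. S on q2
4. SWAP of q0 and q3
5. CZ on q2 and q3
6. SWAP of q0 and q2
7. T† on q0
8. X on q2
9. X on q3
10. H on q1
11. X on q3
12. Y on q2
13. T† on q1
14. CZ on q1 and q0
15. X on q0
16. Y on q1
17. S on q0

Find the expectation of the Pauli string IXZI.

The expectation value of IXZI is -sqrt(2)/2.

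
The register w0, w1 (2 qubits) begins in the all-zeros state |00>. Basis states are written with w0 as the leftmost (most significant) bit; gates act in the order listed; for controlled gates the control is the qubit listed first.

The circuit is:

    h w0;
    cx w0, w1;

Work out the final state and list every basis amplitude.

After the circuit, the state carries amplitude sqrt(2)/2 on |00>, 0 on |01>, 0 on |10>, sqrt(2)/2 on |11>.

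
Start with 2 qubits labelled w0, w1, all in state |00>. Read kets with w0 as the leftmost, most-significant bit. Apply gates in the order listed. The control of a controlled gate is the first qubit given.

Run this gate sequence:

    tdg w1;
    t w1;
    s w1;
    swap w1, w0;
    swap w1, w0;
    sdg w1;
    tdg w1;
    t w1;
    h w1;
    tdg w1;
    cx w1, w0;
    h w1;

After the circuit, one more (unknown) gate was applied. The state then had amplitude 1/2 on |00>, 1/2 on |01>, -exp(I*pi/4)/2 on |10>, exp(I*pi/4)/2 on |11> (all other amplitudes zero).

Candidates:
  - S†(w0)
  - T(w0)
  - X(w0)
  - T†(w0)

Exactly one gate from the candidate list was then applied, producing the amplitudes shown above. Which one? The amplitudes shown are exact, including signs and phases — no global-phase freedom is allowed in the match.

It was S†(w0) that produced the state shown.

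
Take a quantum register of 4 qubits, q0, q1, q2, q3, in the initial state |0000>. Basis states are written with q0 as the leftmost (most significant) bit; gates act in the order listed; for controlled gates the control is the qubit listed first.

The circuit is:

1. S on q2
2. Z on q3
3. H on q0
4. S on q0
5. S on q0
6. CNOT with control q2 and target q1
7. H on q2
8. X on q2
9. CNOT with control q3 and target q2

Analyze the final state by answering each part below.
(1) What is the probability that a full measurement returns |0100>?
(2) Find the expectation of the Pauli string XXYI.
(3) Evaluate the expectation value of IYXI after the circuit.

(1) A full measurement returns |0100> with probability 0.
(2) In the final state, XXYI has expectation 0.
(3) In the final state, IYXI has expectation 0.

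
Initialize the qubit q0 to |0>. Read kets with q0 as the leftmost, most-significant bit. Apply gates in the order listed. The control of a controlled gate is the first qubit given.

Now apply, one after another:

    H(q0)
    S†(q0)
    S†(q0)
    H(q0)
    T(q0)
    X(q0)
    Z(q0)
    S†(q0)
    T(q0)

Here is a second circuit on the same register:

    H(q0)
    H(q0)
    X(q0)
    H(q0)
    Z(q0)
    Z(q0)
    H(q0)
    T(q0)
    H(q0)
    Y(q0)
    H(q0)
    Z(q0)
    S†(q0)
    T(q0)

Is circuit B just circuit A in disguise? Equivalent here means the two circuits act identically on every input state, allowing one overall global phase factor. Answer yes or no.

No — the two circuits implement different unitaries, even allowing a global phase.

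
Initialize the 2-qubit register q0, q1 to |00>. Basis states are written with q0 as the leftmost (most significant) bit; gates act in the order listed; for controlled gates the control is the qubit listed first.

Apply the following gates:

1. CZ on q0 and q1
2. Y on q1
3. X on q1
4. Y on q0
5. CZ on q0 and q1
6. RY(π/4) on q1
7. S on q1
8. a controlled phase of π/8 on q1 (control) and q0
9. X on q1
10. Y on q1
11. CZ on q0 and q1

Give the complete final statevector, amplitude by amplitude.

The resulting statevector has amplitude 0 on |00>, 0 on |01>, I*sqrt(sqrt(2) + 2)/2 on |10>, -sqrt(2 - sqrt(2))*exp(I*pi/8)/2 on |11>.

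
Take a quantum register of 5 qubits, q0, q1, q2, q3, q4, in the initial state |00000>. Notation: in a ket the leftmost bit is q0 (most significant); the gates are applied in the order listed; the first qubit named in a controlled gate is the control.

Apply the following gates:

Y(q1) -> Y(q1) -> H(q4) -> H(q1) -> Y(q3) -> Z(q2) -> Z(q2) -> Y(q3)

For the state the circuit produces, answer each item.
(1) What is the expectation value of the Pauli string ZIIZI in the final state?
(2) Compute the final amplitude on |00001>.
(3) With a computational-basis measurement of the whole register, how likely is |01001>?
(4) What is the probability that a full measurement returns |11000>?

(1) In the final state, ZIIZI has expectation 1. Key observation: gates 5-8 undo each other exactly, leaving only the rest of the circuit to track.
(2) The amplitude on |00001> is 1/2.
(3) A full measurement returns |01001> with probability 1/4.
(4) The probability of measuring |11000> is 0.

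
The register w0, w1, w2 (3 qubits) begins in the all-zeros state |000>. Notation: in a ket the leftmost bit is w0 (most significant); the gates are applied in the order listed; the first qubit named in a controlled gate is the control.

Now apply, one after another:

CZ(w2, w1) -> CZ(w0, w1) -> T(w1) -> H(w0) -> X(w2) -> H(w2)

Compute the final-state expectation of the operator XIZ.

The observable XIZ averages to 0.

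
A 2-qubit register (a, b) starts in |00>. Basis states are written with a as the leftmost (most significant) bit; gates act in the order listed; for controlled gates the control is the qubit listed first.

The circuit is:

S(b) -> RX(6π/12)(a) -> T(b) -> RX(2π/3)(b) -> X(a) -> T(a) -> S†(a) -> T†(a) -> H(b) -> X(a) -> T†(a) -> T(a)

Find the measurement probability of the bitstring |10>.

The probability of measuring |10> is 1/4.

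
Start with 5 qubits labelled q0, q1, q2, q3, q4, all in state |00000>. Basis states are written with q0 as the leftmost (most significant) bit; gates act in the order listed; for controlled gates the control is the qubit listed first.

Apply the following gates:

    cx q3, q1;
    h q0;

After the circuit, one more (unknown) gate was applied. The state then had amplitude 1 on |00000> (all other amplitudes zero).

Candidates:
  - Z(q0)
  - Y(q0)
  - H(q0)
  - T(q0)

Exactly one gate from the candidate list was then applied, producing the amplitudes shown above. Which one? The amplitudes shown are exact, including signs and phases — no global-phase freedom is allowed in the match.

The unique candidate consistent with the amplitudes is H(q0).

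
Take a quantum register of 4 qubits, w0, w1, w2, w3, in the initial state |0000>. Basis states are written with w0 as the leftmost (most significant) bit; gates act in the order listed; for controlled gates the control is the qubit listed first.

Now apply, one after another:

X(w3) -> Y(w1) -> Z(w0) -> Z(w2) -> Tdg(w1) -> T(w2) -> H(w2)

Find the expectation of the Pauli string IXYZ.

The observable IXYZ averages to 0.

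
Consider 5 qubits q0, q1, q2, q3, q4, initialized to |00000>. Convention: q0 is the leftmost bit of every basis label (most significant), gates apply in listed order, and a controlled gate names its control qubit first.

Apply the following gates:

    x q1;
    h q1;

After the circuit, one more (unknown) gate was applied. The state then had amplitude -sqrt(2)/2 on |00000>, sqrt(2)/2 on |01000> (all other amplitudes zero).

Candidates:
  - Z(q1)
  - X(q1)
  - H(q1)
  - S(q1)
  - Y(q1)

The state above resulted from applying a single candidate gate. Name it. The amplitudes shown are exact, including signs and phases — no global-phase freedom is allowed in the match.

The unique candidate consistent with the amplitudes is X(q1).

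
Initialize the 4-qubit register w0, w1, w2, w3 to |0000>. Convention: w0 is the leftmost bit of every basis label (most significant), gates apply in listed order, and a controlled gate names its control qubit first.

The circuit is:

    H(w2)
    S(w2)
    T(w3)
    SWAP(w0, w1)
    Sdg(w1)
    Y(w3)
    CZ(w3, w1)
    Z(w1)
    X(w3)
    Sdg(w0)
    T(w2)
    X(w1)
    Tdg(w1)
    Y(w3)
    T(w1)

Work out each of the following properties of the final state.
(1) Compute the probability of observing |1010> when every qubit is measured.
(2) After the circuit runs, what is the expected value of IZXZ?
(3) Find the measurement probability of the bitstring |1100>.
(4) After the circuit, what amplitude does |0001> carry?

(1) The probability of measuring |1010> is 0.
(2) In the final state, IZXZ has expectation -sqrt(2)/2.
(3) The probability of measuring |1100> is 0.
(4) The final state's coefficient on |0001> equals 0.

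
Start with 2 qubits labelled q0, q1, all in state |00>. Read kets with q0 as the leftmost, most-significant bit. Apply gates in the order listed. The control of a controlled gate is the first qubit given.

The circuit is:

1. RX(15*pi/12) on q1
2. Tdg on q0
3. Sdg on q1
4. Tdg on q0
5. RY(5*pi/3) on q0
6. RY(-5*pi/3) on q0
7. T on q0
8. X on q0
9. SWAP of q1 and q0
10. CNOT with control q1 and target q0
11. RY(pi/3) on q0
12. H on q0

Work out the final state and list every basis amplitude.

The final amplitudes are 0 on |00>, -sqrt(6*sqrt(2) + 12)/8 - sqrt(2*sqrt(2) + 4)/8 - sqrt(12 - 6*sqrt(2))/8 + sqrt(4 - 2*sqrt(2))/8 on |01>, 0 on |10>, -sqrt(6*sqrt(2) + 12)/8 + sqrt(4 - 2*sqrt(2))/8 + sqrt(12 - 6*sqrt(2))/8 + sqrt(2*sqrt(2) + 4)/8 on |11>.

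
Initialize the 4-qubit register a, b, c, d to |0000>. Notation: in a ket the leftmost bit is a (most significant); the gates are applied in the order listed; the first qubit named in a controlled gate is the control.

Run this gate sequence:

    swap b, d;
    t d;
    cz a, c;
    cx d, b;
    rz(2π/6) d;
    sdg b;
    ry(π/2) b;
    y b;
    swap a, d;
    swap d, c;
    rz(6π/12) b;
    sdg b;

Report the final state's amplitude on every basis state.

The resulting statevector has amplitude -sqrt(2)*exp(I*pi/12)/2 on |0000>, sqrt(2)*exp(I*pi/12)/2 on |0100>, and 0 on every other basis state.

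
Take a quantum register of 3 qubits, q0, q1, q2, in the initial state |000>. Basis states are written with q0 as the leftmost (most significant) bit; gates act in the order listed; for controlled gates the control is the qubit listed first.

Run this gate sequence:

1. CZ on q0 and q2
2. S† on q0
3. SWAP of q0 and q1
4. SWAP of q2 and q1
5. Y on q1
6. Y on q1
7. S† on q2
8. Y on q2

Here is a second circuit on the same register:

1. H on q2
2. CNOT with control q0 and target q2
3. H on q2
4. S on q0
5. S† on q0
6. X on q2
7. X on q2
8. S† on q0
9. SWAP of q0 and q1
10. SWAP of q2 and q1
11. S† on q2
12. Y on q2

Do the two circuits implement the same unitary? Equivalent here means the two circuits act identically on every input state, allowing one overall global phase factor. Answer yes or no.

Yes: on every input state the two circuits agree up to one overall phase factor.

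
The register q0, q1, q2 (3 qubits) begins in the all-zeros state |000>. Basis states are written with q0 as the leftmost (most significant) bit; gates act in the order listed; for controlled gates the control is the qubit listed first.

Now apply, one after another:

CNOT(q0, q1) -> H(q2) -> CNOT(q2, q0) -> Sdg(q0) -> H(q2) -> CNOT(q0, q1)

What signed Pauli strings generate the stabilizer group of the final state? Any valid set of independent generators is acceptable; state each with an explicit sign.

The stabilizer group can be generated by -XYZ, +IZX, +ZZI, among other valid generating sets.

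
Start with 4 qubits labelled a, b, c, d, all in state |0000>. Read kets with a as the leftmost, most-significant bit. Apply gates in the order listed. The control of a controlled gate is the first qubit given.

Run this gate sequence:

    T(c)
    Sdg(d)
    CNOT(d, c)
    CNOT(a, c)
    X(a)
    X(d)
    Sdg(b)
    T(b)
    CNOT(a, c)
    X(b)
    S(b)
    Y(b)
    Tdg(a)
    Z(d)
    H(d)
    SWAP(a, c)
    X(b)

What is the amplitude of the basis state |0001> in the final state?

The final state's coefficient on |0001> equals 0.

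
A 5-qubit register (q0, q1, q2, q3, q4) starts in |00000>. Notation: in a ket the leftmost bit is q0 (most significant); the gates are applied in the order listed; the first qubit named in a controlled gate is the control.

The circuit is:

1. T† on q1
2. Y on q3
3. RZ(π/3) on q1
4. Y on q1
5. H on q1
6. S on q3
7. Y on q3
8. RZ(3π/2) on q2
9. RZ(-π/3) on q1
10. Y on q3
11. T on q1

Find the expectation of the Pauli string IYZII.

The expectation value of IYZII is -sqrt(2)/4 + sqrt(6)/4.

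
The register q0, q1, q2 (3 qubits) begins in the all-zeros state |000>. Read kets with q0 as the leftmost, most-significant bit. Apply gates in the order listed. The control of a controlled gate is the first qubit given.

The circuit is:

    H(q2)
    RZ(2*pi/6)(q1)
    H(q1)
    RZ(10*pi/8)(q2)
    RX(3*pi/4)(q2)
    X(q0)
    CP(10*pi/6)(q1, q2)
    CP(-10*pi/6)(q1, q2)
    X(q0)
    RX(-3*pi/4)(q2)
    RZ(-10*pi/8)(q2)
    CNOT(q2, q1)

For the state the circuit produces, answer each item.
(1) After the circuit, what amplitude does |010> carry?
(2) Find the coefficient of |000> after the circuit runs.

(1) |010> carries amplitude -exp(5*I*pi/6)/2 in the final state. Key observation: the block from step 4 through step 11 cancels to the identity and can be dropped.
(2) |000> carries amplitude -exp(5*I*pi/6)/2 in the final state.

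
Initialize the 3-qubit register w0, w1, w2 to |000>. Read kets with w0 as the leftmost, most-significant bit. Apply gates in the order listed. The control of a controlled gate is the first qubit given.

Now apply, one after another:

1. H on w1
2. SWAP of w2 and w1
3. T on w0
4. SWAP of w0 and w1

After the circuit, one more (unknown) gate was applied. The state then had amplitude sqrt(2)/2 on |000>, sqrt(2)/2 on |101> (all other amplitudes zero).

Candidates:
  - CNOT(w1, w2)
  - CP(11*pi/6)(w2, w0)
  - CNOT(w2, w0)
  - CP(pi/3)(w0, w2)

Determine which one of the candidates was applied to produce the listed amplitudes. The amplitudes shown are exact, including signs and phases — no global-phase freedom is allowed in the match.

The applied gate was CNOT(w2, w0).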